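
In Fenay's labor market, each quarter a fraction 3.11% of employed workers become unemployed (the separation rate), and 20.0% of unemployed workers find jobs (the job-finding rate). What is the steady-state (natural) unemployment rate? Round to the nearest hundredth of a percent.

At steady state the flows balance: s·E = f·U, so U/(E+U) = s/(s+f).
u* = 3.11 / (3.11 + 20.0) = 3.11 / 23.11 = 13.46%.

Steady-state unemployment rate ≈ 13.46%.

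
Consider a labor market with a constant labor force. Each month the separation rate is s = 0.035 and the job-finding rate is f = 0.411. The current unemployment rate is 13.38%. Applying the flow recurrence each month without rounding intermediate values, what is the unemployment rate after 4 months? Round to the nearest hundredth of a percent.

With a fixed labor force, u_{t+1} = u_t + s·(1−u_t) − f·u_t = u_t·(1−s−f) + s.
Here 1−s−f = 0.554 and s = 0.035.
u_1 = 0.133800 × 0.554 + 0.035 = 0.109125.
u_2 = 0.109125 × 0.554 + 0.035 = 0.095455.
u_3 = 0.095455 × 0.554 + 0.035 = 0.087882.
u_4 = 0.087882 × 0.554 + 0.035 = 0.083687.

Unemployment rate after four months ≈ 8.37%.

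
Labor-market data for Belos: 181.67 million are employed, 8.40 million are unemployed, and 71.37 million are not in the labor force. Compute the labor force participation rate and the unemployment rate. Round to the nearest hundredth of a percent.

Labor force = employed + unemployed = 181.67 + 8.40 = 190.07 million.
Working-age population = 190.07 + 71.37 = 261.44 million.
Unemployment rate = 8.40 / 190.07 = 4.42%.
Labor force participation rate = 190.07 / 261.44 = 72.70%.

Labor force participation rate ≈ 72.70%; unemployment rate ≈ 4.42%.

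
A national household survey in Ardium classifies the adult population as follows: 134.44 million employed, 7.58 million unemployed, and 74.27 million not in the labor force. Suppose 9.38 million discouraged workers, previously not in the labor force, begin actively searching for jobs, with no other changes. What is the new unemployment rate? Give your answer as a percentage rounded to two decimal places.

Initially, labor force = 134.44 + 7.58 = 142.02 million, so u = 7.58/142.02 = 5.34%.
After the change, unemployed and labor force both rise by 9.38 → E = 134.44, U = 16.96, labor force = 151.40 million.
New unemployment rate = 16.96 / 151.40 = 11.20%.

New unemployment rate ≈ 11.20%.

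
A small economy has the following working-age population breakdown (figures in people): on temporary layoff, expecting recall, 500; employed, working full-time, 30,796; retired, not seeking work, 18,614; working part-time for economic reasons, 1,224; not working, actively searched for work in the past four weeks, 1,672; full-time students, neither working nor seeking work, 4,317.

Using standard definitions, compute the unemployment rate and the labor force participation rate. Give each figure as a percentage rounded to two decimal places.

Employed = 30,796 + 1,224 = 32,020 (anyone who worked, including part-time for economic reasons, counts as employed).
Unemployed = 500 + 1,672 = 2,172 (jobless and actively searching, or on temporary layoff).
Labor force = 32,020 + 2,172 = 34,192.
Not in labor force = 18,614 + 4,317 = 22,931 (those not working and not actively searching are outside the labor force).
Civilian working-age population = 34,192 + 22,931 = 57,123.
Unemployment rate = 2,172 / 34,192 = 6.35%.
Labor force participation rate = 34,192 / 57,123 = 59.86%.

Unemployment rate ≈ 6.35%; labor force participation rate ≈ 59.86%.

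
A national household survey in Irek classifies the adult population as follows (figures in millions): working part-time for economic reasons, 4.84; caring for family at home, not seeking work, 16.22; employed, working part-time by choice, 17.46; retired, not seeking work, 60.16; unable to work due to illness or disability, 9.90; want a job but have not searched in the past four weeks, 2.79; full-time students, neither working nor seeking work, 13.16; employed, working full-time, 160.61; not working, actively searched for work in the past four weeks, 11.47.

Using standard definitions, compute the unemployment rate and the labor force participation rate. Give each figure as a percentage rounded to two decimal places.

Employed = 4.84 + 17.46 + 160.61 = 182.91 million (anyone who worked, including part-time for economic reasons, counts as employed).
Unemployed = 11.47 million.
Labor force = 182.91 + 11.47 = 194.38 million.
Not in labor force = 16.22 + 60.16 + 9.90 + 2.79 + 13.16 = 102.23 million (those not working and not actively searching are outside the labor force — including those who want a job but have given up searching).
Civilian working-age population = 194.38 + 102.23 = 296.61 million.
Unemployment rate = 11.47 / 194.38 = 5.90%.
Labor force participation rate = 194.38 / 296.61 = 65.53%.

Unemployment rate ≈ 5.90%; labor force participation rate ≈ 65.53%.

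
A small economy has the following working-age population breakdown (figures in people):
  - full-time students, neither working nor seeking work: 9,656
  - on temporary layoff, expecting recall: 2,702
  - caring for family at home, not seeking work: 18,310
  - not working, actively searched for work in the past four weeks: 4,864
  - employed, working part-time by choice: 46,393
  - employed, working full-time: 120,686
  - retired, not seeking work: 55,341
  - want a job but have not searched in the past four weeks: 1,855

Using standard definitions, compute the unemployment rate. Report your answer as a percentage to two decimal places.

Unemployment rate ≈ 4.33%.

Employed = 46,393 + 120,686 = 167,079.
Unemployed = 2,702 + 4,864 = 7,566 (jobless and actively searching, or on temporary layoff).
Labor force = 167,079 + 7,566 = 174,645.
Unemployment rate = 7,566 / 174,645 = 4.33%.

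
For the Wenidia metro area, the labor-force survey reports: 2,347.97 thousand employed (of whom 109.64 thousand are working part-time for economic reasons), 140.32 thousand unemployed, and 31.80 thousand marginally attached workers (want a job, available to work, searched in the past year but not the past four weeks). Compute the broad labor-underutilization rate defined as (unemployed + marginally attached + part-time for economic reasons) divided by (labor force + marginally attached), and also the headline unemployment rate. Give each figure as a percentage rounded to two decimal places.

Broad underutilization rate ≈ 11.18%; headline unemployment rate ≈ 5.64%.

Labor force = 2,347.97 + 140.32 = 2,488.29 thousand.
Numerator = 140.32 + 31.80 + 109.64 = 281.76 thousand.
Denominator = 2,488.29 + 31.80 = 2,520.09 thousand.
Broad rate = 281.76 / 2,520.09 = 11.18%.
Headline unemployment rate = 140.32 / 2,488.29 = 5.64%.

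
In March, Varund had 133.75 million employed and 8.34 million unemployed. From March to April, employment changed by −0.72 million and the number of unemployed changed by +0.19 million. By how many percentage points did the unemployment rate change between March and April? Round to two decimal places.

The unemployment rate changed by +0.16 percentage points.

March: labor force = 133.75 + 8.34 = 142.09; u = 8.34/142.09 = 5.87%.
April: labor force = 133.03 + 8.53 = 141.56; u = 8.53/141.56 = 6.03%.
Change = 6.03% − 5.87% = +0.16 pp.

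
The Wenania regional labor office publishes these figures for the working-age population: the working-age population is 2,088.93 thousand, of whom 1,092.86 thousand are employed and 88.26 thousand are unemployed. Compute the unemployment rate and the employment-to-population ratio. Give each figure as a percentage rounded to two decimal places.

Unemployment rate ≈ 7.47%; employment-population ratio ≈ 52.32%.

Labor force = employed + unemployed = 1,092.86 + 88.26 = 1,181.12 thousand.
Unemployment rate = 88.26 / 1,181.12 = 7.47%.
Employment-population ratio = 1,092.86 / 2,088.93 = 52.32%.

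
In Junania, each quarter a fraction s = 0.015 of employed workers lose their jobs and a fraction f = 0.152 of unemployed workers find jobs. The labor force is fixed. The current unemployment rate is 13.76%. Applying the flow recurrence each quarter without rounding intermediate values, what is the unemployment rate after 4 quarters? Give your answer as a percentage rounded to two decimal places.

Unemployment rate after four quarters ≈ 11.28%.

With a fixed labor force, u_{t+1} = u_t + s·(1−u_t) − f·u_t = u_t·(1−s−f) + s.
Here 1−s−f = 0.833 and s = 0.015.
u_1 = 0.137600 × 0.833 + 0.015 = 0.129621.
u_2 = 0.129621 × 0.833 + 0.015 = 0.122974.
u_3 = 0.122974 × 0.833 + 0.015 = 0.117437.
u_4 = 0.117437 × 0.833 + 0.015 = 0.112825.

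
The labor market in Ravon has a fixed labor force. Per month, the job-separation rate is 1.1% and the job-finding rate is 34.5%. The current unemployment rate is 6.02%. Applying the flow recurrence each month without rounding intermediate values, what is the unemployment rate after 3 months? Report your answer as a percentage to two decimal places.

With a fixed labor force, u_{t+1} = u_t + s·(1−u_t) − f·u_t = u_t·(1−s−f) + s.
Here 1−s−f = 0.644 and s = 0.011.
u_1 = 0.060200 × 0.644 + 0.011 = 0.049769.
u_2 = 0.049769 × 0.644 + 0.011 = 0.043051.
u_3 = 0.043051 × 0.644 + 0.011 = 0.038725.

Unemployment rate after three months ≈ 3.87%.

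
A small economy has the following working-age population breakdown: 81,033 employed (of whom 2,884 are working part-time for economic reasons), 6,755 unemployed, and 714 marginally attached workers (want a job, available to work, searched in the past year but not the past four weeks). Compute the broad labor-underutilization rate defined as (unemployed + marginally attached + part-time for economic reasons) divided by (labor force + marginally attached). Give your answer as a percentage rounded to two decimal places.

Labor force = 81,033 + 6,755 = 87,788.
Numerator = 6,755 + 714 + 2,884 = 10,353.
Denominator = 87,788 + 714 = 88,502.
Broad rate = 10,353 / 88,502 = 11.70%.

Broad underutilization rate ≈ 11.70%.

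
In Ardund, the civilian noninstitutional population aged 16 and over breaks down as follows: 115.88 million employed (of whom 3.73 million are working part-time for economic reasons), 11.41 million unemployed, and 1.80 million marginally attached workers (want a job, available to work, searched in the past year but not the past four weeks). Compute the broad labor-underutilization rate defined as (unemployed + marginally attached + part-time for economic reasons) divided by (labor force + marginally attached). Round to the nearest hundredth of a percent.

Labor force = 115.88 + 11.41 = 127.29 million.
Numerator = 11.41 + 1.80 + 3.73 = 16.94 million.
Denominator = 127.29 + 1.80 = 129.09 million.
Broad rate = 16.94 / 129.09 = 13.12%.

Broad underutilization rate ≈ 13.12%.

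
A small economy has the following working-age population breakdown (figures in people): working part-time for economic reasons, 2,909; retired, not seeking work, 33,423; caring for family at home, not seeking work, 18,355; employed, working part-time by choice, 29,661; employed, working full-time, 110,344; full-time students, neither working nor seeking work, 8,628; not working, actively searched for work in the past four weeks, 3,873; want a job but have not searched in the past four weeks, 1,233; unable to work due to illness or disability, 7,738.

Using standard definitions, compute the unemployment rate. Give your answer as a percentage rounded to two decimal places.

Unemployment rate ≈ 2.64%.

Employed = 2,909 + 29,661 + 110,344 = 142,914 (anyone who worked, including part-time for economic reasons, counts as employed).
Unemployed = 3,873.
Labor force = 142,914 + 3,873 = 146,787.
Unemployment rate = 3,873 / 146,787 = 2.64%.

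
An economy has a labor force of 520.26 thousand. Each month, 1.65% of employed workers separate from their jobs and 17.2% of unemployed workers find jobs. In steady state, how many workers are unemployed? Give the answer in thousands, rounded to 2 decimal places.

Steady-state unemployment rate u* = s/(s+f) = 1.65/(1.65+17.2) = 0.087533.
Unemployed = u* × labor force = 0.087533 × 520.26 ≈ 45.54 thousand.

About 45.54 thousand are unemployed in steady state.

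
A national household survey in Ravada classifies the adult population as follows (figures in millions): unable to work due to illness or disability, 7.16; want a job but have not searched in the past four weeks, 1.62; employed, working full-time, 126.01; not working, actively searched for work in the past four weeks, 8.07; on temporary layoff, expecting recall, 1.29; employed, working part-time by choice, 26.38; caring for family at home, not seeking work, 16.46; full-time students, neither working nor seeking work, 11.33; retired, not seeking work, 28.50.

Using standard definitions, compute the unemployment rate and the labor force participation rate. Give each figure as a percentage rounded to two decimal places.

Employed = 126.01 + 26.38 = 152.39 million.
Unemployed = 8.07 + 1.29 = 9.36 million (jobless and actively searching, or on temporary layoff).
Labor force = 152.39 + 9.36 = 161.75 million.
Not in labor force = 7.16 + 1.62 + 16.46 + 11.33 + 28.50 = 65.07 million (those not working and not actively searching are outside the labor force — including those who want a job but have given up searching).
Civilian working-age population = 161.75 + 65.07 = 226.82 million.
Unemployment rate = 9.36 / 161.75 = 5.79%.
Labor force participation rate = 161.75 / 226.82 = 71.31%.

Unemployment rate ≈ 5.79%; labor force participation rate ≈ 71.31%.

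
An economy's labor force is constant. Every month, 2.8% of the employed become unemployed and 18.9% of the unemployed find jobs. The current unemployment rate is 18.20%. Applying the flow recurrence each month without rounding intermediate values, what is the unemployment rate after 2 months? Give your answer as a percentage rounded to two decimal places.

Unemployment rate after two months ≈ 16.15%.

With a fixed labor force, u_{t+1} = u_t + s·(1−u_t) − f·u_t = u_t·(1−s−f) + s.
Here 1−s−f = 0.783 and s = 0.028.
u_1 = 0.182000 × 0.783 + 0.028 = 0.170506.
u_2 = 0.170506 × 0.783 + 0.028 = 0.161506.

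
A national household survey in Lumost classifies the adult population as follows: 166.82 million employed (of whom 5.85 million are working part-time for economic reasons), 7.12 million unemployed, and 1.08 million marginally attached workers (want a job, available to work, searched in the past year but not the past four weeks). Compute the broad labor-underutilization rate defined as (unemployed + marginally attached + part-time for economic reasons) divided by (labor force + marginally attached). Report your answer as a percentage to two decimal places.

Labor force = 166.82 + 7.12 = 173.94 million.
Numerator = 7.12 + 1.08 + 5.85 = 14.05 million.
Denominator = 173.94 + 1.08 = 175.02 million.
Broad rate = 14.05 / 175.02 = 8.03%.

Broad underutilization rate ≈ 8.03%.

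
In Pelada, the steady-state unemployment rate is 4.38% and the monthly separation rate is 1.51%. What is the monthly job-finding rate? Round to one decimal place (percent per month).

Job-finding rate ≈ 33.0% per month.

From u* = s/(s+f): f = s·(1−u)/u.
f = 1.51 × (1 − 0.0438) / 0.0438 = 1.4439 / 0.0438 ≈ 33.0% per month.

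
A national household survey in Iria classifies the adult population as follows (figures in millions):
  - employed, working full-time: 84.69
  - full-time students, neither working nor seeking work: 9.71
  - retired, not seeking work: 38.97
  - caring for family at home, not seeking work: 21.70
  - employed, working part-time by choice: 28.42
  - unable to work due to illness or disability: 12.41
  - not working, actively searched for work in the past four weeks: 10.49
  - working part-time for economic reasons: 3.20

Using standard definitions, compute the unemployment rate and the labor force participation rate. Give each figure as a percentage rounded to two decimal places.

Employed = 84.69 + 28.42 + 3.20 = 116.31 million (anyone who worked, including part-time for economic reasons, counts as employed).
Unemployed = 10.49 million.
Labor force = 116.31 + 10.49 = 126.80 million.
Not in labor force = 9.71 + 38.97 + 21.70 + 12.41 = 82.79 million (those not working and not actively searching are outside the labor force).
Civilian working-age population = 126.80 + 82.79 = 209.59 million.
Unemployment rate = 10.49 / 126.80 = 8.27%.
Labor force participation rate = 126.80 / 209.59 = 60.50%.

Unemployment rate ≈ 8.27%; labor force participation rate ≈ 60.50%.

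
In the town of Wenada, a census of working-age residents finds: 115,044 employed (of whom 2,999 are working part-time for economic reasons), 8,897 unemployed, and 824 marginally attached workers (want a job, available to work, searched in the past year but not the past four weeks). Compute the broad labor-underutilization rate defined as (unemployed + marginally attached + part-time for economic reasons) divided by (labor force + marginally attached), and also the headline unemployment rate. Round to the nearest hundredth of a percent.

Labor force = 115,044 + 8,897 = 123,941.
Numerator = 8,897 + 824 + 2,999 = 12,720.
Denominator = 123,941 + 824 = 124,765.
Broad rate = 12,720 / 124,765 = 10.20%.
Headline unemployment rate = 8,897 / 123,941 = 7.18%.

Broad underutilization rate ≈ 10.20%; headline unemployment rate ≈ 7.18%.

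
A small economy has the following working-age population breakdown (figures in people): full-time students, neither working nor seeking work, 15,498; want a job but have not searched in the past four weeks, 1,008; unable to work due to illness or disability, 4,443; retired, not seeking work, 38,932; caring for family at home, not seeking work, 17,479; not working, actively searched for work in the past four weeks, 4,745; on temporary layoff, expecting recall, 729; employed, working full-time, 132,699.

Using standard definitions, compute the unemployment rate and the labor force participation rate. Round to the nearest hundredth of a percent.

Unemployment rate ≈ 3.96%; labor force participation rate ≈ 64.11%.

Employed = 132,699.
Unemployed = 4,745 + 729 = 5,474 (jobless and actively searching, or on temporary layoff).
Labor force = 132,699 + 5,474 = 138,173.
Not in labor force = 15,498 + 1,008 + 4,443 + 38,932 + 17,479 = 77,360 (those not working and not actively searching are outside the labor force — including those who want a job but have given up searching).
Civilian working-age population = 138,173 + 77,360 = 215,533.
Unemployment rate = 5,474 / 138,173 = 3.96%.
Labor force participation rate = 138,173 / 215,533 = 64.11%.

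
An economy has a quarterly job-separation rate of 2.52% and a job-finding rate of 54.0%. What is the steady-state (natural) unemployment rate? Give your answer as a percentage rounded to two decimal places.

Steady-state unemployment rate ≈ 4.46%.

At steady state the flows balance: s·E = f·U, so U/(E+U) = s/(s+f).
u* = 2.52 / (2.52 + 54.0) = 2.52 / 56.52 = 4.46%.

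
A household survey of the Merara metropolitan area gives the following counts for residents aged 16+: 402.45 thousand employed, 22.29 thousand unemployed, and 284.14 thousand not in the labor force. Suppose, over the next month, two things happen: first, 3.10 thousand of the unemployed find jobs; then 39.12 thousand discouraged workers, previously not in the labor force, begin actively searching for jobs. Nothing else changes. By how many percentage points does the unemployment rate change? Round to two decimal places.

The unemployment rate changes by +7.32 percentage points.

Initially, labor force = 402.45 + 22.29 = 424.74 thousand, so u = 22.29/424.74 = 5.25%.
After the first change, unemployed falls and employed rises by 3.10; labor force unchanged → E = 405.55, U = 19.19, labor force = 424.74 thousand.
After the second change, unemployed and labor force both rise by 39.12 → E = 405.55, U = 58.31, labor force = 463.86 thousand.
New unemployment rate = 58.31 / 463.86 = 12.57%.
Change = 12.57% − 5.25% = +7.32 percentage points.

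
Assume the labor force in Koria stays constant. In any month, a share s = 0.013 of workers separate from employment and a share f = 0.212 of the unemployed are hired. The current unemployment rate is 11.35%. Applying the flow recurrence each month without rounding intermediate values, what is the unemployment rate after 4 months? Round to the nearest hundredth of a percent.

Unemployment rate after four months ≈ 7.79%.

With a fixed labor force, u_{t+1} = u_t + s·(1−u_t) − f·u_t = u_t·(1−s−f) + s.
Here 1−s−f = 0.775 and s = 0.013.
u_1 = 0.113500 × 0.775 + 0.013 = 0.100962.
u_2 = 0.100962 × 0.775 + 0.013 = 0.091246.
u_3 = 0.091246 × 0.775 + 0.013 = 0.083716.
u_4 = 0.083716 × 0.775 + 0.013 = 0.077880.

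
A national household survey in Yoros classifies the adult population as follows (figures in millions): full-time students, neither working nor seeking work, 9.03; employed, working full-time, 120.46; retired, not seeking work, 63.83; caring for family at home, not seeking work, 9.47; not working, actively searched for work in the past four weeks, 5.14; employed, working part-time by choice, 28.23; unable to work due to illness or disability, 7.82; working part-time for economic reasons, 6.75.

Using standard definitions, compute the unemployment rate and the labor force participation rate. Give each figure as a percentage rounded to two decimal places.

Unemployment rate ≈ 3.20%; labor force participation rate ≈ 64.04%.

Employed = 120.46 + 28.23 + 6.75 = 155.44 million (anyone who worked, including part-time for economic reasons, counts as employed).
Unemployed = 5.14 million.
Labor force = 155.44 + 5.14 = 160.58 million.
Not in labor force = 9.03 + 63.83 + 9.47 + 7.82 = 90.15 million (those not working and not actively searching are outside the labor force).
Civilian working-age population = 160.58 + 90.15 = 250.73 million.
Unemployment rate = 5.14 / 160.58 = 3.20%.
Labor force participation rate = 160.58 / 250.73 = 64.04%.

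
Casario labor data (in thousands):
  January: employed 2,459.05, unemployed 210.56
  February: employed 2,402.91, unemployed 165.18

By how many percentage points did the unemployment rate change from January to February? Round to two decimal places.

The unemployment rate changed by −1.46 percentage points.

January: labor force = 2,459.05 + 210.56 = 2,669.61; u = 210.56/2,669.61 = 7.89%.
February: labor force = 2,402.91 + 165.18 = 2,568.09; u = 165.18/2,568.09 = 6.43%.
Change = 6.43% − 7.89% = −1.46 pp.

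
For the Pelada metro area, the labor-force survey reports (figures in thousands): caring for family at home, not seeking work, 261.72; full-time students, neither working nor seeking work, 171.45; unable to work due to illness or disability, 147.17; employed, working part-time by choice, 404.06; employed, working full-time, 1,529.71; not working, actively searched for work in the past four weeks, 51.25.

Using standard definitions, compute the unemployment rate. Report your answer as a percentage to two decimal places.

Unemployment rate ≈ 2.58%.

Employed = 404.06 + 1,529.71 = 1,933.77 thousand.
Unemployed = 51.25 thousand.
Labor force = 1,933.77 + 51.25 = 1,985.02 thousand.
Unemployment rate = 51.25 / 1,985.02 = 2.58%.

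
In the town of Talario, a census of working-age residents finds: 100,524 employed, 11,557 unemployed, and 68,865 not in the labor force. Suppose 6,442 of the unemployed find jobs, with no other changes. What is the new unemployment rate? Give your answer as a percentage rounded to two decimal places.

Initially, labor force = 100,524 + 11,557 = 112,081, so u = 11,557/112,081 = 10.31%.
After the change, unemployed falls and employed rises by 6,442; labor force unchanged → E = 106,966, U = 5,115, labor force = 112,081.
New unemployment rate = 5,115 / 112,081 = 4.56%.

New unemployment rate ≈ 4.56%.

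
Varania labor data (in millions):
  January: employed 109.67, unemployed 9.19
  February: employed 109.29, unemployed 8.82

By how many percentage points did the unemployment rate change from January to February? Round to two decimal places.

January: labor force = 109.67 + 9.19 = 118.86; u = 9.19/118.86 = 7.73%.
February: labor force = 109.29 + 8.82 = 118.11; u = 8.82/118.11 = 7.47%.
Change = 7.47% − 7.73% = −0.26 pp.

The unemployment rate changed by −0.26 percentage points.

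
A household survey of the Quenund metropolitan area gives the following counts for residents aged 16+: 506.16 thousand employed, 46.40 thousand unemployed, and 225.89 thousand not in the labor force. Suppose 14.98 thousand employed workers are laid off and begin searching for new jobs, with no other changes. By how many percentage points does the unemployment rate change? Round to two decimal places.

Initially, labor force = 506.16 + 46.40 = 552.56 thousand, so u = 46.40/552.56 = 8.40%.
After the change, employed falls and unemployed rises by 14.98; labor force unchanged → E = 491.18, U = 61.38, labor force = 552.56 thousand.
New unemployment rate = 61.38 / 552.56 = 11.11%.
Change = 11.11% − 8.40% = +2.71 percentage points.

The unemployment rate changes by +2.71 percentage points.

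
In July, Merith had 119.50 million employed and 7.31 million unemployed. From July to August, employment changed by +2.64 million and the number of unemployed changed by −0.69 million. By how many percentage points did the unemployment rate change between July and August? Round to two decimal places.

July: labor force = 119.50 + 7.31 = 126.81; u = 7.31/126.81 = 5.76%.
August: labor force = 122.14 + 6.62 = 128.76; u = 6.62/128.76 = 5.14%.
Change = 5.14% − 5.76% = −0.62 pp.

The unemployment rate changed by −0.62 percentage points.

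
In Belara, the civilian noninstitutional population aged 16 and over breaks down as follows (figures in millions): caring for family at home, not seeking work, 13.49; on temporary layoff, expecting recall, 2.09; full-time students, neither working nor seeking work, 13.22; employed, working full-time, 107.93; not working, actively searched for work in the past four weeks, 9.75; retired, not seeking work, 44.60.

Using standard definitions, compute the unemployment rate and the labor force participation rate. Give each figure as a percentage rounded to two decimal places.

Unemployment rate ≈ 9.89%; labor force participation rate ≈ 62.68%.

Employed = 107.93 million.
Unemployed = 2.09 + 9.75 = 11.84 million (jobless and actively searching, or on temporary layoff).
Labor force = 107.93 + 11.84 = 119.77 million.
Not in labor force = 13.49 + 13.22 + 44.60 = 71.31 million (those not working and not actively searching are outside the labor force).
Civilian working-age population = 119.77 + 71.31 = 191.08 million.
Unemployment rate = 11.84 / 119.77 = 9.89%.
Labor force participation rate = 119.77 / 191.08 = 62.68%.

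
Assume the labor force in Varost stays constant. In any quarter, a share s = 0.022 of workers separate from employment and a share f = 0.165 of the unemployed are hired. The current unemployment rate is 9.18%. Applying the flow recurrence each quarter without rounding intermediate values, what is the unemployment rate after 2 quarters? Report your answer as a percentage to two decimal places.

Unemployment rate after two quarters ≈ 10.06%.

With a fixed labor force, u_{t+1} = u_t + s·(1−u_t) − f·u_t = u_t·(1−s−f) + s.
Here 1−s−f = 0.813 and s = 0.022.
u_1 = 0.091800 × 0.813 + 0.022 = 0.096633.
u_2 = 0.096633 × 0.813 + 0.022 = 0.100563.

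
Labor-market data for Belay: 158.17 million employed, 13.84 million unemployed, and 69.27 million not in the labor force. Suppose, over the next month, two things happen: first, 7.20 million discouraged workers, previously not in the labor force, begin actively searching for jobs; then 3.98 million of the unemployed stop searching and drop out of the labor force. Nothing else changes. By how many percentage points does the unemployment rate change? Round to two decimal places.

The unemployment rate changes by +1.69 percentage points.

Initially, labor force = 158.17 + 13.84 = 172.01 million, so u = 13.84/172.01 = 8.05%.
After the first change, unemployed and labor force both rise by 7.20 → E = 158.17, U = 21.04, labor force = 179.21 million.
After the second change, unemployed and labor force both fall by 3.98 → E = 158.17, U = 17.06, labor force = 175.23 million.
New unemployment rate = 17.06 / 175.23 = 9.74%.
Change = 9.74% − 8.05% = +1.69 percentage points.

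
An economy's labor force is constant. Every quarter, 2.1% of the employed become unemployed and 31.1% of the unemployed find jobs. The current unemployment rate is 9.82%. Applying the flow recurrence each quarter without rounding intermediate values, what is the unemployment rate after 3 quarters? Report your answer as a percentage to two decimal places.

Unemployment rate after three quarters ≈ 7.37%.

With a fixed labor force, u_{t+1} = u_t + s·(1−u_t) − f·u_t = u_t·(1−s−f) + s.
Here 1−s−f = 0.668 and s = 0.021.
u_1 = 0.098200 × 0.668 + 0.021 = 0.086598.
u_2 = 0.086598 × 0.668 + 0.021 = 0.078847.
u_3 = 0.078847 × 0.668 + 0.021 = 0.073670.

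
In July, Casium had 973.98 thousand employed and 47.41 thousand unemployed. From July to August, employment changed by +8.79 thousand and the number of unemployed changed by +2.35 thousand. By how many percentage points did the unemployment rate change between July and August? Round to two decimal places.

July: labor force = 973.98 + 47.41 = 1,021.39; u = 47.41/1,021.39 = 4.64%.
August: labor force = 982.77 + 49.76 = 1,032.53; u = 49.76/1,032.53 = 4.82%.
Change = 4.82% − 4.64% = +0.18 pp.

The unemployment rate changed by +0.18 percentage points.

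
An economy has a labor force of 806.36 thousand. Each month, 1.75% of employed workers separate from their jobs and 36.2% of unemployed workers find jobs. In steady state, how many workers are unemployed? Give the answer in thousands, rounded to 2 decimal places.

About 37.18 thousand are unemployed in steady state.

Steady-state unemployment rate u* = s/(s+f) = 1.75/(1.75+36.2) = 0.046113.
Unemployed = u* × labor force = 0.046113 × 806.36 ≈ 37.18 thousand.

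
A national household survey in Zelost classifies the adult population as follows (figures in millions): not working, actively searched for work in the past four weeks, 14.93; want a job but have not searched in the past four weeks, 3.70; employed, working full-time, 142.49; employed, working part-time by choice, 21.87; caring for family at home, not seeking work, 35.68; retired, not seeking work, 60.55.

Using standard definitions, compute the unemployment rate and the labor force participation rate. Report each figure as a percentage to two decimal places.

Unemployment rate ≈ 8.33%; labor force participation rate ≈ 64.21%.

Employed = 142.49 + 21.87 = 164.36 million.
Unemployed = 14.93 million.
Labor force = 164.36 + 14.93 = 179.29 million.
Not in labor force = 3.70 + 35.68 + 60.55 = 99.93 million (those not working and not actively searching are outside the labor force — including those who want a job but have given up searching).
Civilian working-age population = 179.29 + 99.93 = 279.22 million.
Unemployment rate = 14.93 / 179.29 = 8.33%.
Labor force participation rate = 179.29 / 279.22 = 64.21%.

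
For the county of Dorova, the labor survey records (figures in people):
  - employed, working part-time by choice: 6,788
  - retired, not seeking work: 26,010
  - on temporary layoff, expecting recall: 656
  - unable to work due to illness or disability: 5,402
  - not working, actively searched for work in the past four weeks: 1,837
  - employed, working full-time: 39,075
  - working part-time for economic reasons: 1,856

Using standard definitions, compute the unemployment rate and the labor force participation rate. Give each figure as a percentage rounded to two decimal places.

Employed = 6,788 + 39,075 + 1,856 = 47,719 (anyone who worked, including part-time for economic reasons, counts as employed).
Unemployed = 656 + 1,837 = 2,493 (jobless and actively searching, or on temporary layoff).
Labor force = 47,719 + 2,493 = 50,212.
Not in labor force = 26,010 + 5,402 = 31,412 (those not working and not actively searching are outside the labor force).
Civilian working-age population = 50,212 + 31,412 = 81,624.
Unemployment rate = 2,493 / 50,212 = 4.96%.
Labor force participation rate = 50,212 / 81,624 = 61.52%.

Unemployment rate ≈ 4.96%; labor force participation rate ≈ 61.52%.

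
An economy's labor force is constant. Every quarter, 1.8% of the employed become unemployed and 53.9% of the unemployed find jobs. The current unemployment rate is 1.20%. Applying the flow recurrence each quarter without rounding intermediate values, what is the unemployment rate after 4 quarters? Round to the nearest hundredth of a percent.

With a fixed labor force, u_{t+1} = u_t + s·(1−u_t) − f·u_t = u_t·(1−s−f) + s.
Here 1−s−f = 0.443 and s = 0.018.
u_1 = 0.012000 × 0.443 + 0.018 = 0.023316.
u_2 = 0.023316 × 0.443 + 0.018 = 0.028329.
u_3 = 0.028329 × 0.443 + 0.018 = 0.030550.
u_4 = 0.030550 × 0.443 + 0.018 = 0.031534.

Unemployment rate after four quarters ≈ 3.15%.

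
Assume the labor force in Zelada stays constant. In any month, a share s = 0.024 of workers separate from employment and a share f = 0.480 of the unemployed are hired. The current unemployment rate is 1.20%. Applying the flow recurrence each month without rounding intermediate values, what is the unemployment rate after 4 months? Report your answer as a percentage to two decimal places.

With a fixed labor force, u_{t+1} = u_t + s·(1−u_t) − f·u_t = u_t·(1−s−f) + s.
Here 1−s−f = 0.496 and s = 0.024.
u_1 = 0.012000 × 0.496 + 0.024 = 0.029952.
u_2 = 0.029952 × 0.496 + 0.024 = 0.038856.
u_3 = 0.038856 × 0.496 + 0.024 = 0.043273.
u_4 = 0.043273 × 0.496 + 0.024 = 0.045463.

Unemployment rate after four months ≈ 4.55%.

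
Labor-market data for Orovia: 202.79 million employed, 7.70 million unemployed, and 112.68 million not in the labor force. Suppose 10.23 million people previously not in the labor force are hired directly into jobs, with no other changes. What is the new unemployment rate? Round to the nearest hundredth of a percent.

New unemployment rate ≈ 3.49%.

Initially, labor force = 202.79 + 7.70 = 210.49 million, so u = 7.70/210.49 = 3.66%.
After the change, employed and labor force both rise by 10.23; unemployed unchanged → E = 213.02, U = 7.70, labor force = 220.72 million.
New unemployment rate = 7.70 / 220.72 = 3.49%.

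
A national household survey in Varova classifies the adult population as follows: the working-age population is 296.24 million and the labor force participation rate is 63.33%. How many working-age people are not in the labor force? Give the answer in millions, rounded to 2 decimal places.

About 108.63 million are not in the labor force.

Share not in the labor force = 1 − 0.6333 = 0.3667.
Not in labor force = 0.3667 × 296.24 ≈ 108.63 million.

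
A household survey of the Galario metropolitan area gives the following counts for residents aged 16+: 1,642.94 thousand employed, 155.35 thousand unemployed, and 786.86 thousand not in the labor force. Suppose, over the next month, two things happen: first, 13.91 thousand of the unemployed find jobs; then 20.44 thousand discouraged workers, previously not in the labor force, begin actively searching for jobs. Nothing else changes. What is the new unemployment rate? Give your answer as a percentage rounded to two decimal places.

New unemployment rate ≈ 8.90%.

Initially, labor force = 1,642.94 + 155.35 = 1,798.29 thousand, so u = 155.35/1,798.29 = 8.64%.
After the first change, unemployed falls and employed rises by 13.91; labor force unchanged → E = 1,656.85, U = 141.44, labor force = 1,798.29 thousand.
After the second change, unemployed and labor force both rise by 20.44 → E = 1,656.85, U = 161.88, labor force = 1,818.73 thousand.
New unemployment rate = 161.88 / 1,818.73 = 8.90%.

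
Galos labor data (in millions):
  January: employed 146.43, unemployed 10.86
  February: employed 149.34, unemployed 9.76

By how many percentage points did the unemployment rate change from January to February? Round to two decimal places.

The unemployment rate changed by −0.77 percentage points.

January: labor force = 146.43 + 10.86 = 157.29; u = 10.86/157.29 = 6.90%.
February: labor force = 149.34 + 9.76 = 159.10; u = 9.76/159.10 = 6.13%.
Change = 6.13% − 6.90% = −0.77 pp.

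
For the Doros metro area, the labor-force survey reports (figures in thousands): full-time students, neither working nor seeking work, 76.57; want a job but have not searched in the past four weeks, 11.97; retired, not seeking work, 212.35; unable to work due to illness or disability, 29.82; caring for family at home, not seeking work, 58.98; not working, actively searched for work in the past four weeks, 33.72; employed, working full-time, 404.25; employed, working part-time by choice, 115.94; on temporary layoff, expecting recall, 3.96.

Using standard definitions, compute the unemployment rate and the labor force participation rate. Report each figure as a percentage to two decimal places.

Employed = 404.25 + 115.94 = 520.19 thousand.
Unemployed = 33.72 + 3.96 = 37.68 thousand (jobless and actively searching, or on temporary layoff).
Labor force = 520.19 + 37.68 = 557.87 thousand.
Not in labor force = 76.57 + 11.97 + 212.35 + 29.82 + 58.98 = 389.69 thousand (those not working and not actively searching are outside the labor force — including those who want a job but have given up searching).
Civilian working-age population = 557.87 + 389.69 = 947.56 thousand.
Unemployment rate = 37.68 / 557.87 = 6.75%.
Labor force participation rate = 557.87 / 947.56 = 58.87%.

Unemployment rate ≈ 6.75%; labor force participation rate ≈ 58.87%.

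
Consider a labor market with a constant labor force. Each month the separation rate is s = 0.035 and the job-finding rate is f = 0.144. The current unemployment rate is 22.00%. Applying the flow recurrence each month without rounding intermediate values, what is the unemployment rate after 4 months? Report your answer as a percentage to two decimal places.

Unemployment rate after four months ≈ 20.66%.

With a fixed labor force, u_{t+1} = u_t + s·(1−u_t) − f·u_t = u_t·(1−s−f) + s.
Here 1−s−f = 0.821 and s = 0.035.
u_1 = 0.220000 × 0.821 + 0.035 = 0.215620.
u_2 = 0.215620 × 0.821 + 0.035 = 0.212024.
u_3 = 0.212024 × 0.821 + 0.035 = 0.209072.
u_4 = 0.209072 × 0.821 + 0.035 = 0.206648.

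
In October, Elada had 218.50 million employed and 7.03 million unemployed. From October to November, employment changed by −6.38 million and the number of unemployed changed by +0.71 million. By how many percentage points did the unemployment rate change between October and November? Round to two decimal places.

The unemployment rate changed by +0.40 percentage points.

October: labor force = 218.50 + 7.03 = 225.53; u = 7.03/225.53 = 3.12%.
November: labor force = 212.12 + 7.74 = 219.86; u = 7.74/219.86 = 3.52%.
Change = 3.52% − 3.12% = +0.40 pp.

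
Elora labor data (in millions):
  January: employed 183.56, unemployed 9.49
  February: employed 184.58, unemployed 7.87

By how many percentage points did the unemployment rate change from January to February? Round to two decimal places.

The unemployment rate changed by −0.83 percentage points.

January: labor force = 183.56 + 9.49 = 193.05; u = 9.49/193.05 = 4.92%.
February: labor force = 184.58 + 7.87 = 192.45; u = 7.87/192.45 = 4.09%.
Change = 4.09% − 4.92% = −0.83 pp.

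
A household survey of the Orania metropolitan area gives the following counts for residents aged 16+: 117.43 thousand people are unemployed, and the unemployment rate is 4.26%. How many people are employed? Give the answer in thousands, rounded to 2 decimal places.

About 2,639.14 thousand are employed.

Labor force = U / u = 117.43 / 0.0426 ≈ 2,756.57 thousand.
Employed = labor force − unemployed = 2,756.57 − 117.43 = 2,639.14 thousand.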